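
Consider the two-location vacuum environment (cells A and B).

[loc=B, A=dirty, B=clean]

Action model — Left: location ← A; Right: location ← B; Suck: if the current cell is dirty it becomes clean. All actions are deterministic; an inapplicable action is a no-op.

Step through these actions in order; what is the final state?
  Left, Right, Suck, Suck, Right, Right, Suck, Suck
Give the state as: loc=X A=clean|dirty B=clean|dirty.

[1] after Left: loc=A A=dirty B=clean
[2] after Right: loc=B A=dirty B=clean
[3] after Suck: loc=B A=dirty B=clean
[4] after Suck: loc=B A=dirty B=clean
[5] after Right: loc=B A=dirty B=clean
[6] after Right: loc=B A=dirty B=clean
[7] after Suck: loc=B A=dirty B=clean
[8] after Suck: loc=B A=dirty B=clean

loc=B A=dirty B=clean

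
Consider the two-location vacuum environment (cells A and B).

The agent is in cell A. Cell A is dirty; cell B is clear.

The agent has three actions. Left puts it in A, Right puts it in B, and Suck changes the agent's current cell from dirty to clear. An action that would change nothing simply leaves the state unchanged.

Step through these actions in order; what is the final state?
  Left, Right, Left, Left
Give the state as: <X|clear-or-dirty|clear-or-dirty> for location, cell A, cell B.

<A|dirty|clear>

step 1/4 (Left): <A|dirty|clear>
step 2/4 (Right): <B|dirty|clear>
step 3/4 (Left): <A|dirty|clear>
step 4/4 (Left): <A|dirty|clear>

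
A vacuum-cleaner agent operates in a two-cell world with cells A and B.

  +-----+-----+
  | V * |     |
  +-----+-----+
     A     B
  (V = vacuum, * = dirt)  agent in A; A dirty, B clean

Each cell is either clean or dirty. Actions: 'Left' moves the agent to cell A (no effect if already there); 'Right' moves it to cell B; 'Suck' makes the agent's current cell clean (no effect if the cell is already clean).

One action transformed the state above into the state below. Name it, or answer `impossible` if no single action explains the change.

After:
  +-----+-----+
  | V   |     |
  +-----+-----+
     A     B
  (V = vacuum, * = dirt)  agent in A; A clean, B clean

Suck

try  Left: (A; A:dirty, B:clean)
try Right: (B; A:dirty, B:clean)
try  Suck: (A; A:clean, B:clean)  ← match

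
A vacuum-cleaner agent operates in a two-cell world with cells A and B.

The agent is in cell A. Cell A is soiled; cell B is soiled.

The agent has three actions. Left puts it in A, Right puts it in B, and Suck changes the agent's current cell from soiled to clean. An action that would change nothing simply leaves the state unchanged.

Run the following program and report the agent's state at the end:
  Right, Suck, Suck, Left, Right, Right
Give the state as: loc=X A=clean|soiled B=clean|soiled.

loc=B A=soiled B=clean

1) do Right; now loc=B A=soiled B=soiled
2) do Suck; now loc=B A=soiled B=clean
3) do Suck; now loc=B A=soiled B=clean
4) do Left; now loc=A A=soiled B=clean
5) do Right; now loc=B A=soiled B=clean
6) do Right; now loc=B A=soiled B=clean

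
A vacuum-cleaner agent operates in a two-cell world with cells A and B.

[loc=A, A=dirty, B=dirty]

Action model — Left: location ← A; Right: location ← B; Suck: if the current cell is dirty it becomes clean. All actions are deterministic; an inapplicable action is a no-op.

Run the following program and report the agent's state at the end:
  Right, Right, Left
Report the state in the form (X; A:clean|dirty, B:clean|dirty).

step 1/3 (Right): (B; A:dirty, B:dirty)
step 2/3 (Right): (B; A:dirty, B:dirty)
step 3/3 (Left): (A; A:dirty, B:dirty)

(A; A:dirty, B:dirty)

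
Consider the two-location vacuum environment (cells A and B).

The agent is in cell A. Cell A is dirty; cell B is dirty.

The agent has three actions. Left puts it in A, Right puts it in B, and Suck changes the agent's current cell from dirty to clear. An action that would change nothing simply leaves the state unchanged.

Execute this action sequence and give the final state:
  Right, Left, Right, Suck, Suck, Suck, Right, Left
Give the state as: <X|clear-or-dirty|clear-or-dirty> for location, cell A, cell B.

<A|dirty|clear>

t=1 Right ⇒ <B|dirty|dirty>
t=2 Left ⇒ <A|dirty|dirty>
t=3 Right ⇒ <B|dirty|dirty>
t=4 Suck ⇒ <B|dirty|clear>
t=5 Suck ⇒ <B|dirty|clear>
t=6 Suck ⇒ <B|dirty|clear>
t=7 Right ⇒ <B|dirty|clear>
t=8 Left ⇒ <A|dirty|clear>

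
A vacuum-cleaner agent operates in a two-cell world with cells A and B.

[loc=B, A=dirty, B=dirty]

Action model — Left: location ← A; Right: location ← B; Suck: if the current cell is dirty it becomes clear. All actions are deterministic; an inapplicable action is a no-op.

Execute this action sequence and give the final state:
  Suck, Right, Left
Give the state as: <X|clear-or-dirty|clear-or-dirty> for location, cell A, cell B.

<A|dirty|clear>

1) do Suck; now <B|dirty|clear>
2) do Right; now <B|dirty|clear>
3) do Left; now <A|dirty|clear>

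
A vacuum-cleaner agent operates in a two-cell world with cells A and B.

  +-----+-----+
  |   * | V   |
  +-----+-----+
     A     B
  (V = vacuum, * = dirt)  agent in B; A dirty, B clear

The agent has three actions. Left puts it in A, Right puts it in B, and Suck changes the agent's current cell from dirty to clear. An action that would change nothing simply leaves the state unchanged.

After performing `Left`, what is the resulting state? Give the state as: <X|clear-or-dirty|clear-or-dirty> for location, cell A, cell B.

start: <B|dirty|clear>
[1] after Left: <A|dirty|clear>

<A|dirty|clear>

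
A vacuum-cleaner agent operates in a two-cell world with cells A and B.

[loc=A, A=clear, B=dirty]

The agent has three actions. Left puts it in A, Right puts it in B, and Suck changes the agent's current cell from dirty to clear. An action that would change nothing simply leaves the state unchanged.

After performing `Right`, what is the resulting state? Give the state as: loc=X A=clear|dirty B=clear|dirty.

loc=B A=clear B=dirty

start: loc=A A=clear B=dirty
1) do Right; now loc=B A=clear B=dirty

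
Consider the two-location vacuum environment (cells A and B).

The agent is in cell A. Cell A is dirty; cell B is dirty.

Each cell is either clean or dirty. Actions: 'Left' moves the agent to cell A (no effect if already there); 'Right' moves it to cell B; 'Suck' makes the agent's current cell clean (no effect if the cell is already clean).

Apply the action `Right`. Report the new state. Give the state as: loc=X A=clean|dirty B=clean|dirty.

start: loc=A A=dirty B=dirty
Right (#1): loc=B A=dirty B=dirty

loc=B A=dirty B=dirty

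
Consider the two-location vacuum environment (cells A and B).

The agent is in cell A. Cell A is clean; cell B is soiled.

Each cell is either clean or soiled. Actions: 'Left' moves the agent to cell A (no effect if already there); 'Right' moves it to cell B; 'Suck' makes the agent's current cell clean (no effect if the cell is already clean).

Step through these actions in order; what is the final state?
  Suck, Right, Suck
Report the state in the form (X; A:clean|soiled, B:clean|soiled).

Suck (#1): (A; A:clean, B:soiled)
Right (#2): (B; A:clean, B:soiled)
Suck (#3): (B; A:clean, B:clean)

(B; A:clean, B:clean)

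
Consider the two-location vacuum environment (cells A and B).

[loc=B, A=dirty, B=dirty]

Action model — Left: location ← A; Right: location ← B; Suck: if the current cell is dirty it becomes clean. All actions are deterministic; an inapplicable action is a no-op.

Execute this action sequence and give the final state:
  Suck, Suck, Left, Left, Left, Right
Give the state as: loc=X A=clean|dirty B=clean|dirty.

t=1 Suck ⇒ loc=B A=dirty B=clean
t=2 Suck ⇒ loc=B A=dirty B=clean
t=3 Left ⇒ loc=A A=dirty B=clean
t=4 Left ⇒ loc=A A=dirty B=clean
t=5 Left ⇒ loc=A A=dirty B=clean
t=6 Right ⇒ loc=B A=dirty B=clean

loc=B A=dirty B=clean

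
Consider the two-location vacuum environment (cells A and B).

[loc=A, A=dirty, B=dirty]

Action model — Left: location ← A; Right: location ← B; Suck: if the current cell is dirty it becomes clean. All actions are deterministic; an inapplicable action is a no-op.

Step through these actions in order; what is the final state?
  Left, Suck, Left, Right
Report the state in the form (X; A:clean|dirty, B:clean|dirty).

Left (#1): (A; A:dirty, B:dirty)
Suck (#2): (A; A:clean, B:dirty)
Left (#3): (A; A:clean, B:dirty)
Right (#4): (B; A:clean, B:dirty)

(B; A:clean, B:dirty)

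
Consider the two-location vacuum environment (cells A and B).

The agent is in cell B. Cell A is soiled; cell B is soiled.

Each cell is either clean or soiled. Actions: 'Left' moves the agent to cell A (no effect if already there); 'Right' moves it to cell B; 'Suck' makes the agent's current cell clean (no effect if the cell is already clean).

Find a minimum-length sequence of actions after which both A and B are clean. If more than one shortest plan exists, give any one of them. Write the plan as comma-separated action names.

Suck, Left, Suck

Suck (#1): loc=B A=soiled B=clean
Left (#2): loc=A A=soiled B=clean
Suck (#3): loc=A A=clean B=clean
min 3: Suck B + move + Suck A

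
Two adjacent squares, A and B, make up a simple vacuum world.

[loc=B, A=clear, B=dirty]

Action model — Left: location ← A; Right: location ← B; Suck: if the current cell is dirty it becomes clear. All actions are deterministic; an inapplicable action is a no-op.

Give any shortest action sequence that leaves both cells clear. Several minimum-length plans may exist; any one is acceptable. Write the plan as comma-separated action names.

Suck

Suck (#1): loc=B A=clear B=clear
min 1: B is dirty, one Suck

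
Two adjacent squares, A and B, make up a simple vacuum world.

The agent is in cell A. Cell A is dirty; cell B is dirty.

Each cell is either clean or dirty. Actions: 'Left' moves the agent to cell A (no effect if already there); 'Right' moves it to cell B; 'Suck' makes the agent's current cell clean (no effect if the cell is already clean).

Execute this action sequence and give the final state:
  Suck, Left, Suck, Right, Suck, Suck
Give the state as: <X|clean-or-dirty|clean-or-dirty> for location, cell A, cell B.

[1] after Suck: <A|clean|dirty>
[2] after Left: <A|clean|dirty>
[3] after Suck: <A|clean|dirty>
[4] after Right: <B|clean|dirty>
[5] after Suck: <B|clean|clean>
[6] after Suck: <B|clean|clean>

<B|clean|clean>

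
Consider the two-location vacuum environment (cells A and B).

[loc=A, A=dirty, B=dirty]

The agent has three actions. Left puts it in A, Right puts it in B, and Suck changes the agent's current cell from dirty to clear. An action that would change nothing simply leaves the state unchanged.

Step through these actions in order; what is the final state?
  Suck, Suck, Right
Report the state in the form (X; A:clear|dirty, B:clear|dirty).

t=1 Suck ⇒ (A; A:clear, B:dirty)
t=2 Suck ⇒ (A; A:clear, B:dirty)
t=3 Right ⇒ (B; A:clear, B:dirty)

(B; A:clear, B:dirty)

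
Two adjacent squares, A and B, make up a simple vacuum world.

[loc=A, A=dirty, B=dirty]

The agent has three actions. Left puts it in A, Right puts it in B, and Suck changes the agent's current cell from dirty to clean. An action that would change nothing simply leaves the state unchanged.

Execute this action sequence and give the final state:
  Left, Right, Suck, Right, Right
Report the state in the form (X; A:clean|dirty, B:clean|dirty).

(B; A:dirty, B:clean)

[1] after Left: (A; A:dirty, B:dirty)
[2] after Right: (B; A:dirty, B:dirty)
[3] after Suck: (B; A:dirty, B:clean)
[4] after Right: (B; A:dirty, B:clean)
[5] after Right: (B; A:dirty, B:clean)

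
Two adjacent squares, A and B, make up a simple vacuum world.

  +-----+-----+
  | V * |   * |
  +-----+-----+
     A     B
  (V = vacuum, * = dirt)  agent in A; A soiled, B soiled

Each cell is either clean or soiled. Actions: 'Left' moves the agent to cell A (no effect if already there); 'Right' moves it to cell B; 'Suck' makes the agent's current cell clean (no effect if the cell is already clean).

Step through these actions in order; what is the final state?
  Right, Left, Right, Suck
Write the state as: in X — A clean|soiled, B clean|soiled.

in B — A soiled, B clean

Right (#1): in B — A soiled, B soiled
Left (#2): in A — A soiled, B soiled
Right (#3): in B — A soiled, B soiled
Suck (#4): in B — A soiled, B clean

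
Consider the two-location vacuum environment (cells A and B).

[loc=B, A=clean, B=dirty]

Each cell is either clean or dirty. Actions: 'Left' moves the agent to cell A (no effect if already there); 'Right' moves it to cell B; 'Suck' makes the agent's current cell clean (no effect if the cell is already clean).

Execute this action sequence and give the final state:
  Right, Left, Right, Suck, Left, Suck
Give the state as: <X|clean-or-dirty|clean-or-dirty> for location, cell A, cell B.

t=1 Right ⇒ <B|clean|dirty>
t=2 Left ⇒ <A|clean|dirty>
t=3 Right ⇒ <B|clean|dirty>
t=4 Suck ⇒ <B|clean|clean>
t=5 Left ⇒ <A|clean|clean>
t=6 Suck ⇒ <A|clean|clean>

<A|clean|clean>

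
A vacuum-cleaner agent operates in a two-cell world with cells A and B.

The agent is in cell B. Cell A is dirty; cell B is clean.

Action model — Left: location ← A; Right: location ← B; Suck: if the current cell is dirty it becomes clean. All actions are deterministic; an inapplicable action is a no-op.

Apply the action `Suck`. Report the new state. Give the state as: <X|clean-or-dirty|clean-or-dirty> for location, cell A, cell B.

<B|dirty|clean>

start: <B|dirty|clean>
t=1 Suck ⇒ <B|dirty|clean>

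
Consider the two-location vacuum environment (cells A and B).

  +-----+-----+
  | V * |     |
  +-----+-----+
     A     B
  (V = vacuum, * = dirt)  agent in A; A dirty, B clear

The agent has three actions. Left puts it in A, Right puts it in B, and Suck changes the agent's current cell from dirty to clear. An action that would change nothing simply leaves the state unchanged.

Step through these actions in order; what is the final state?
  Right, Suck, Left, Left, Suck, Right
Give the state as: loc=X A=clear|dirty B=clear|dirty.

loc=B A=clear B=clear

t=1 Right ⇒ loc=B A=dirty B=clear
t=2 Suck ⇒ loc=B A=dirty B=clear
t=3 Left ⇒ loc=A A=dirty B=clear
t=4 Left ⇒ loc=A A=dirty B=clear
t=5 Suck ⇒ loc=A A=clear B=clear
t=6 Right ⇒ loc=B A=clear B=clear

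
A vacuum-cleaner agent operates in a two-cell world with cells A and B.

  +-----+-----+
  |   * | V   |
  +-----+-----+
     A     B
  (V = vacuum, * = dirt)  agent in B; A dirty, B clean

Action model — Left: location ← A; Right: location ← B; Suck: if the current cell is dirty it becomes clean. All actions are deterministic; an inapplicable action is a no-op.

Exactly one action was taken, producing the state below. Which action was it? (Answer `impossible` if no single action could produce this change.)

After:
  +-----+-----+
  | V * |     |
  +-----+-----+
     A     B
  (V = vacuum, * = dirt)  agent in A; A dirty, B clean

try  Left: (A; A:dirty, B:clean)  ← match
try Right: (B; A:dirty, B:clean)
try  Suck: (B; A:dirty, B:clean)

Left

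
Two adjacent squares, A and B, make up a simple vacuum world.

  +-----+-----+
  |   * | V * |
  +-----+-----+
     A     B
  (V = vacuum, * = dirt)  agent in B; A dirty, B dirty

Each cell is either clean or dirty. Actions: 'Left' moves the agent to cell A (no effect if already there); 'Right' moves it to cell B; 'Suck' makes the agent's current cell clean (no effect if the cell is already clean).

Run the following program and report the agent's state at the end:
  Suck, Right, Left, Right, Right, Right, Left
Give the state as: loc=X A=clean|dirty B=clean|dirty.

loc=A A=dirty B=clean

[1] after Suck: loc=B A=dirty B=clean
[2] after Right: loc=B A=dirty B=clean
[3] after Left: loc=A A=dirty B=clean
[4] after Right: loc=B A=dirty B=clean
[5] after Right: loc=B A=dirty B=clean
[6] after Right: loc=B A=dirty B=clean
[7] after Left: loc=A A=dirty B=clean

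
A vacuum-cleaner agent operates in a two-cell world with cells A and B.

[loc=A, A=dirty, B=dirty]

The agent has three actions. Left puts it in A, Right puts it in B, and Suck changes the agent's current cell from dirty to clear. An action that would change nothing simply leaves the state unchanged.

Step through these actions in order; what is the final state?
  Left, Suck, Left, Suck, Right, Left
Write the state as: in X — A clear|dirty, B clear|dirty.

[1] after Left: in A — A dirty, B dirty
[2] after Suck: in A — A clear, B dirty
[3] after Left: in A — A clear, B dirty
[4] after Suck: in A — A clear, B dirty
[5] after Right: in B — A clear, B dirty
[6] after Left: in A — A clear, B dirty

in A — A clear, B dirty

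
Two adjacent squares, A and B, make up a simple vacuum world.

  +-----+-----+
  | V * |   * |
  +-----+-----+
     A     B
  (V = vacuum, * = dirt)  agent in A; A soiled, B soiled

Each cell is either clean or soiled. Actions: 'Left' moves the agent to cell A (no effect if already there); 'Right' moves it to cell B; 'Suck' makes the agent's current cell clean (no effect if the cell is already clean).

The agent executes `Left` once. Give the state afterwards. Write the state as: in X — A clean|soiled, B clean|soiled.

in A — A soiled, B soiled

start: in A — A soiled, B soiled
Left (#1): in A — A soiled, B soiled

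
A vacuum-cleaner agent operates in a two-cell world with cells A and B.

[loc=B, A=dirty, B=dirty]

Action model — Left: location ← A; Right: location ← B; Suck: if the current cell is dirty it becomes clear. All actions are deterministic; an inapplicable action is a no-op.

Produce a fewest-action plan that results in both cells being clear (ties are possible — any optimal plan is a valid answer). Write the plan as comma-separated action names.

Suck, Left, Suck

[1] after Suck: in B — A dirty, B clear
[2] after Left: in A — A dirty, B clear
[3] after Suck: in A — A clear, B clear
min 3: Suck B + move + Suck A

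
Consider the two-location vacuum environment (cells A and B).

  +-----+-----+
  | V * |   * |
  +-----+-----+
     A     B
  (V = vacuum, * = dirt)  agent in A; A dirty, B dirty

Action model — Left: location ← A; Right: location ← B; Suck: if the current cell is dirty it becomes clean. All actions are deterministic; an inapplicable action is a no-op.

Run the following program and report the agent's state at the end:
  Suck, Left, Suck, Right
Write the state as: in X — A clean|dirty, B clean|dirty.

step 1/4 (Suck): in A — A clean, B dirty
step 2/4 (Left): in A — A clean, B dirty
step 3/4 (Suck): in A — A clean, B dirty
step 4/4 (Right): in B — A clean, B dirty

in B — A clean, B dirty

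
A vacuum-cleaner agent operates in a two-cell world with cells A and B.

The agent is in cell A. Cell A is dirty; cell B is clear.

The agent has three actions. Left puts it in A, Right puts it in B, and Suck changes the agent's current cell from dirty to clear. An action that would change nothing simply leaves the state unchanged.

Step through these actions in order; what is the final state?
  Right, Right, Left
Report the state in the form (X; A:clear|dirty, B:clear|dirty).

1) do Right; now (B; A:dirty, B:clear)
2) do Right; now (B; A:dirty, B:clear)
3) do Left; now (A; A:dirty, B:clear)

(A; A:dirty, B:clear)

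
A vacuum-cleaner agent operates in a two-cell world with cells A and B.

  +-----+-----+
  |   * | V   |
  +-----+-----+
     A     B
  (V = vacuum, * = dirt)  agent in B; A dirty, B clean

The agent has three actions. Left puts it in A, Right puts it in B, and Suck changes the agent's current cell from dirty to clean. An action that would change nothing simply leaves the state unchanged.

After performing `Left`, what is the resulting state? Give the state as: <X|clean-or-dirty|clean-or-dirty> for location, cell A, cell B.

<A|dirty|clean>

start: <B|dirty|clean>
step 1/1 (Left): <A|dirty|clean>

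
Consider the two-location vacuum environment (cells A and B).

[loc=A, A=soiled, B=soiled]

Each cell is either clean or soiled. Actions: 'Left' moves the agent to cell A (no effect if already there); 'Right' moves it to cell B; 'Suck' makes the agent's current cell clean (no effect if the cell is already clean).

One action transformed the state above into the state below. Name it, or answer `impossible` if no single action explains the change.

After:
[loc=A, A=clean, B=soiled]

Suck

try  Left: loc=A A=soiled B=soiled
try Right: loc=B A=soiled B=soiled
try  Suck: loc=A A=clean B=soiled  ← match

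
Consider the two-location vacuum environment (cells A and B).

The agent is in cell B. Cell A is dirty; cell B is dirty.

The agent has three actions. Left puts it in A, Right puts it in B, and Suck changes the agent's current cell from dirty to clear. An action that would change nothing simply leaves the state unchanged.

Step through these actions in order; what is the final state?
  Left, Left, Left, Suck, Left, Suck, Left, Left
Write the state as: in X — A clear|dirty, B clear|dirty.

t=1 Left ⇒ in A — A dirty, B dirty
t=2 Left ⇒ in A — A dirty, B dirty
t=3 Left ⇒ in A — A dirty, B dirty
t=4 Suck ⇒ in A — A clear, B dirty
t=5 Left ⇒ in A — A clear, B dirty
t=6 Suck ⇒ in A — A clear, B dirty
t=7 Left ⇒ in A — A clear, B dirty
t=8 Left ⇒ in A — A clear, B dirty

in A — A clear, B dirty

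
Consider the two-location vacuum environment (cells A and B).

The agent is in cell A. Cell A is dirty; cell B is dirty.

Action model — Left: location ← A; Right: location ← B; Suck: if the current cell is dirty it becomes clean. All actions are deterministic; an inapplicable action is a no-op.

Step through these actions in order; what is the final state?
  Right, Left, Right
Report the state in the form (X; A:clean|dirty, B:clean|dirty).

t=1 Right ⇒ (B; A:dirty, B:dirty)
t=2 Left ⇒ (A; A:dirty, B:dirty)
t=3 Right ⇒ (B; A:dirty, B:dirty)

(B; A:dirty, B:dirty)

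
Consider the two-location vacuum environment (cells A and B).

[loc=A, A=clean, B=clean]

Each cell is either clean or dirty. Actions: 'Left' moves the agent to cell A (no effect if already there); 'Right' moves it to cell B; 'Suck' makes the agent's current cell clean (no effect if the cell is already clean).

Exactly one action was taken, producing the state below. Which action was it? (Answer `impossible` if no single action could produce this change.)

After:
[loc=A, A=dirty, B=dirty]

impossible

try  Left: (A; A:clean, B:clean)
try Right: (B; A:clean, B:clean)
try  Suck: (A; A:clean, B:clean)
no single action produces the after-state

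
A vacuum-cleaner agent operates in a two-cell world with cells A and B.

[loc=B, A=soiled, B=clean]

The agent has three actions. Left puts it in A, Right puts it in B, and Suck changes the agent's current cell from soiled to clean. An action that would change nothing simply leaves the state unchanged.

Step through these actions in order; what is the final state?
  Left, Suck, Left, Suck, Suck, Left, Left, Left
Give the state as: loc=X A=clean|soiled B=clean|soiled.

step 1/8 (Left): loc=A A=soiled B=clean
step 2/8 (Suck): loc=A A=clean B=clean
step 3/8 (Left): loc=A A=clean B=clean
step 4/8 (Suck): loc=A A=clean B=clean
step 5/8 (Suck): loc=A A=clean B=clean
step 6/8 (Left): loc=A A=clean B=clean
step 7/8 (Left): loc=A A=clean B=clean
step 8/8 (Left): loc=A A=clean B=clean

loc=A A=clean B=clean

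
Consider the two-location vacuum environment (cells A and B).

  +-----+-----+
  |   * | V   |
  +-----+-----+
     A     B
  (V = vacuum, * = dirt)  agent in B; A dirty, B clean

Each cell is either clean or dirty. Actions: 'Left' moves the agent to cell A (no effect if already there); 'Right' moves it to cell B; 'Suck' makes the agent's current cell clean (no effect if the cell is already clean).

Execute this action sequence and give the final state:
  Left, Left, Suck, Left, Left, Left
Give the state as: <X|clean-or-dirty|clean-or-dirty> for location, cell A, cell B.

<A|clean|clean>

[1] after Left: <A|dirty|clean>
[2] after Left: <A|dirty|clean>
[3] after Suck: <A|clean|clean>
[4] after Left: <A|clean|clean>
[5] after Left: <A|clean|clean>
[6] after Left: <A|clean|clean>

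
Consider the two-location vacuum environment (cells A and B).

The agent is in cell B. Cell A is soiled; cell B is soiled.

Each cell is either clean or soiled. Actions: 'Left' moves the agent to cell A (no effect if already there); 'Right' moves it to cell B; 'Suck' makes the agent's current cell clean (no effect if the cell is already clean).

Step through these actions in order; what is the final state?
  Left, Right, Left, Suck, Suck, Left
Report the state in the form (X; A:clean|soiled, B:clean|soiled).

t=1 Left ⇒ (A; A:soiled, B:soiled)
t=2 Right ⇒ (B; A:soiled, B:soiled)
t=3 Left ⇒ (A; A:soiled, B:soiled)
t=4 Suck ⇒ (A; A:clean, B:soiled)
t=5 Suck ⇒ (A; A:clean, B:soiled)
t=6 Left ⇒ (A; A:clean, B:soiled)

(A; A:clean, B:soiled)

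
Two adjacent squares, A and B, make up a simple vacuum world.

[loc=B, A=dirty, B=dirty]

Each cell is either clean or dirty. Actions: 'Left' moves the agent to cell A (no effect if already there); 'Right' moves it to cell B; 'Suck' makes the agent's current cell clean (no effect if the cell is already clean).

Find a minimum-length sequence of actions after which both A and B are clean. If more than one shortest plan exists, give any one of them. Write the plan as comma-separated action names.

1. Suck → (B; A:dirty, B:clean)
2. Left → (A; A:dirty, B:clean)
3. Suck → (A; A:clean, B:clean)
min 3: Suck B + move + Suck A

Suck, Left, Suck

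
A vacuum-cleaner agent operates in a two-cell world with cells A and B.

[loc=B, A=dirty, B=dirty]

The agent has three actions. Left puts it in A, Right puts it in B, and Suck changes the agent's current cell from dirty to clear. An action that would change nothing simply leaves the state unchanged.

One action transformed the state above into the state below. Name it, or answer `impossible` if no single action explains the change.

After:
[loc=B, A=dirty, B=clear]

try  Left: (A; A:dirty, B:dirty)
try Right: (B; A:dirty, B:dirty)
try  Suck: (B; A:dirty, B:clear)  ← match

Suck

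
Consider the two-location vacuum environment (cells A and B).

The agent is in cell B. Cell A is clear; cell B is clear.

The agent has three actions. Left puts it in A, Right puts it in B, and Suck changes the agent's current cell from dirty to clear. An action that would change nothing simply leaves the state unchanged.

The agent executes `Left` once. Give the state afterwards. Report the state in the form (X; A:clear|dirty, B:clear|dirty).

start: (B; A:clear, B:clear)
[1] after Left: (A; A:clear, B:clear)

(A; A:clear, B:clear)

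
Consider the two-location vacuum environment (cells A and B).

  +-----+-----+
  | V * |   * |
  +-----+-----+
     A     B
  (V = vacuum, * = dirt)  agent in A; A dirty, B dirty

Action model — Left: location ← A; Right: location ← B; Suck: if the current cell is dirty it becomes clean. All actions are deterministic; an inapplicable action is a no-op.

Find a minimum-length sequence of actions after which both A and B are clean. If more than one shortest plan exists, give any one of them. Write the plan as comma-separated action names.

Suck, Right, Suck

[1] after Suck: <A|clean|dirty>
[2] after Right: <B|clean|dirty>
[3] after Suck: <B|clean|clean>
min 3: Suck A + move + Suck B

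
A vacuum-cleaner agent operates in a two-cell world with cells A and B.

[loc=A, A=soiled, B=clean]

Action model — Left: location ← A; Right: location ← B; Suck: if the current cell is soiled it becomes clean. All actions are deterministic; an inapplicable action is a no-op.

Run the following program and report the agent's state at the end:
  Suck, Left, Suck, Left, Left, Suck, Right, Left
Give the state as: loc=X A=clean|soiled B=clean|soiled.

loc=A A=clean B=clean

step 1/8 (Suck): loc=A A=clean B=clean
step 2/8 (Left): loc=A A=clean B=clean
step 3/8 (Suck): loc=A A=clean B=clean
step 4/8 (Left): loc=A A=clean B=clean
step 5/8 (Left): loc=A A=clean B=clean
step 6/8 (Suck): loc=A A=clean B=clean
step 7/8 (Right): loc=B A=clean B=clean
step 8/8 (Left): loc=A A=clean B=clean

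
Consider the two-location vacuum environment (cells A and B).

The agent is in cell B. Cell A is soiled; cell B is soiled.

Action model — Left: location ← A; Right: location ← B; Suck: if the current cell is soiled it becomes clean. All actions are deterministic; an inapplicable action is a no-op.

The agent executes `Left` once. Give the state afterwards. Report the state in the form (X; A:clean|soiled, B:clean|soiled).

start: (B; A:soiled, B:soiled)
1. Left → (A; A:soiled, B:soiled)

(A; A:soiled, B:soiled)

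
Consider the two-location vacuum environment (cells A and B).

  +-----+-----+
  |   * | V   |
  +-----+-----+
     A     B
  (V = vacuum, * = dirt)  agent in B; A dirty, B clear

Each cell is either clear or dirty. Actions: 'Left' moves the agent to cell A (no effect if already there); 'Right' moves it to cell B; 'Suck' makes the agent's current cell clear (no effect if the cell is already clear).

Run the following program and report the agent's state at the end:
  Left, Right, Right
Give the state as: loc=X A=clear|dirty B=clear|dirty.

loc=B A=dirty B=clear

1) do Left; now loc=A A=dirty B=clear
2) do Right; now loc=B A=dirty B=clear
3) do Right; now loc=B A=dirty B=clear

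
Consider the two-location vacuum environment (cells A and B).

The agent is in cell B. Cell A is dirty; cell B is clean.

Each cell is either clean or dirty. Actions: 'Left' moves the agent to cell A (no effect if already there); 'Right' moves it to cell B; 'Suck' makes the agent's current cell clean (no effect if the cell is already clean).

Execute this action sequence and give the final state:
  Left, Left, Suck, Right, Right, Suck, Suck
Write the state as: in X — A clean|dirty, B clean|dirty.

in B — A clean, B clean

Left (#1): in A — A dirty, B clean
Left (#2): in A — A dirty, B clean
Suck (#3): in A — A clean, B clean
Right (#4): in B — A clean, B clean
Right (#5): in B — A clean, B clean
Suck (#6): in B — A clean, B clean
Suck (#7): in B — A clean, B clean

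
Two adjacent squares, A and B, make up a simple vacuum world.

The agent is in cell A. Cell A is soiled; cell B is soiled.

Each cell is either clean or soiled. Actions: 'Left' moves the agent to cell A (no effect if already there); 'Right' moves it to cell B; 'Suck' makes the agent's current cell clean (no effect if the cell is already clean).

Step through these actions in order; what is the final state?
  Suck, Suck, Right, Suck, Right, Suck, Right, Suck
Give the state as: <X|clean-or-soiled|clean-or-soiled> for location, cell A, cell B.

1. Suck → <A|clean|soiled>
2. Suck → <A|clean|soiled>
3. Right → <B|clean|soiled>
4. Suck → <B|clean|clean>
5. Right → <B|clean|clean>
6. Suck → <B|clean|clean>
7. Right → <B|clean|clean>
8. Suck → <B|clean|clean>

<B|clean|clean>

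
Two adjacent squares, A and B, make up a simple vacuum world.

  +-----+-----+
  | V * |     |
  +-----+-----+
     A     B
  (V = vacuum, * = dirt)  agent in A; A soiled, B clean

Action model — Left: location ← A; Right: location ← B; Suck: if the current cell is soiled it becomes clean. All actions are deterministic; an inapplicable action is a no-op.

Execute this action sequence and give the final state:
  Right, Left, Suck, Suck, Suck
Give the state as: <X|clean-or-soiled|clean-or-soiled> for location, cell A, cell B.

<A|clean|clean>

step 1/5 (Right): <B|soiled|clean>
step 2/5 (Left): <A|soiled|clean>
step 3/5 (Suck): <A|clean|clean>
step 4/5 (Suck): <A|clean|clean>
step 5/5 (Suck): <A|clean|clean>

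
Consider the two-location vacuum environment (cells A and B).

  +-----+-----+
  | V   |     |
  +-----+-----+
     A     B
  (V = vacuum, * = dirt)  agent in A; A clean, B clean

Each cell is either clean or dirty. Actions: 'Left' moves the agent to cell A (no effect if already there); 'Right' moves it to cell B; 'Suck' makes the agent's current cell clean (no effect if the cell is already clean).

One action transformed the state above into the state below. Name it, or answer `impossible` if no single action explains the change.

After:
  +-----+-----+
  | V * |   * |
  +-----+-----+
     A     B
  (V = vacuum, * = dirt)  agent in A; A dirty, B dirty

impossible

try  Left: (A; A:clean, B:clean)
try Right: (B; A:clean, B:clean)
try  Suck: (A; A:clean, B:clean)
no single action produces the after-state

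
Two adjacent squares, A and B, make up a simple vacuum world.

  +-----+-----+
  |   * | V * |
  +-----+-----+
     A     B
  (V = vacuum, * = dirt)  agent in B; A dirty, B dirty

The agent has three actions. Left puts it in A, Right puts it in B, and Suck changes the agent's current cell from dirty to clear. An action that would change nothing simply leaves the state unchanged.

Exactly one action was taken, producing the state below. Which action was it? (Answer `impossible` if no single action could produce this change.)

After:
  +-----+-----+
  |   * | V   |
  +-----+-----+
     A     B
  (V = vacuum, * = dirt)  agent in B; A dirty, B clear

Suck

try  Left: (A; A:dirty, B:dirty)
try Right: (B; A:dirty, B:dirty)
try  Suck: (B; A:dirty, B:clear)  ← match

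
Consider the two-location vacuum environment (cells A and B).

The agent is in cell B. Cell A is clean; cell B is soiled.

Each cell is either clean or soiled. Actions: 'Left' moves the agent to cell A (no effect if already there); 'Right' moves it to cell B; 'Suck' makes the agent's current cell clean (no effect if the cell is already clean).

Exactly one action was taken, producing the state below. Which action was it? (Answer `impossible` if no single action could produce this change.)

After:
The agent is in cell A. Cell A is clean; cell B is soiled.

try  Left: <A|clean|soiled>  ← match
try Right: <B|clean|soiled>
try  Suck: <B|clean|clean>

Left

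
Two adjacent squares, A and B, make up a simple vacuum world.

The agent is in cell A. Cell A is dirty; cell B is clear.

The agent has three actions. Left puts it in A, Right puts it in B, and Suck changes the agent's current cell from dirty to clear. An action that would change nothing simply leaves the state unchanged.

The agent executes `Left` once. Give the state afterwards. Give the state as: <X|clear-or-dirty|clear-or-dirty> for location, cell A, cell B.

<A|dirty|clear>

start: <A|dirty|clear>
1. Left → <A|dirty|clear>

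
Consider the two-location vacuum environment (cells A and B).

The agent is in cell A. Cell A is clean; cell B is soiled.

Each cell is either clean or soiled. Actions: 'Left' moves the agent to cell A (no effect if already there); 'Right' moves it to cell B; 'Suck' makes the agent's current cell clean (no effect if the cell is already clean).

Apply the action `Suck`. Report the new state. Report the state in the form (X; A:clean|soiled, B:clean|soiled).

(A; A:clean, B:soiled)

start: (A; A:clean, B:soiled)
t=1 Suck ⇒ (A; A:clean, B:soiled)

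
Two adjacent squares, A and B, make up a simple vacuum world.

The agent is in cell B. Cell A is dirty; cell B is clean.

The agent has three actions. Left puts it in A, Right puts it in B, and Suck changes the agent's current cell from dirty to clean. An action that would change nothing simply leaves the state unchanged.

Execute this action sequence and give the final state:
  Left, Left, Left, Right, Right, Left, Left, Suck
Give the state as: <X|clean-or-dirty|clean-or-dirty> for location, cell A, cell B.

[1] after Left: <A|dirty|clean>
[2] after Left: <A|dirty|clean>
[3] after Left: <A|dirty|clean>
[4] after Right: <B|dirty|clean>
[5] after Right: <B|dirty|clean>
[6] after Left: <A|dirty|clean>
[7] after Left: <A|dirty|clean>
[8] after Suck: <A|clean|clean>

<A|clean|clean>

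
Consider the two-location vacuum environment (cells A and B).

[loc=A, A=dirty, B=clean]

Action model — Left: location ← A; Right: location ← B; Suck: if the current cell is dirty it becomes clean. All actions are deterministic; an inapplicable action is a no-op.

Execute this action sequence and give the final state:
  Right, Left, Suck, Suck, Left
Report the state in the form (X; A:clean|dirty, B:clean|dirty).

Right (#1): (B; A:dirty, B:clean)
Left (#2): (A; A:dirty, B:clean)
Suck (#3): (A; A:clean, B:clean)
Suck (#4): (A; A:clean, B:clean)
Left (#5): (A; A:clean, B:clean)

(A; A:clean, B:clean)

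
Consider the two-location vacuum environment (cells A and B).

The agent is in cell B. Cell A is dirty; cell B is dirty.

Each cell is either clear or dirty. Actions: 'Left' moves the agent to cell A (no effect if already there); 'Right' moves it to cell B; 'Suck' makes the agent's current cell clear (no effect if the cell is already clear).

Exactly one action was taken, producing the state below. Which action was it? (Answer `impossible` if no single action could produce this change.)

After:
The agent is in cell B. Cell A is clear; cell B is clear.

impossible

try  Left: <A|dirty|dirty>
try Right: <B|dirty|dirty>
try  Suck: <B|dirty|clear>
no single action produces the after-state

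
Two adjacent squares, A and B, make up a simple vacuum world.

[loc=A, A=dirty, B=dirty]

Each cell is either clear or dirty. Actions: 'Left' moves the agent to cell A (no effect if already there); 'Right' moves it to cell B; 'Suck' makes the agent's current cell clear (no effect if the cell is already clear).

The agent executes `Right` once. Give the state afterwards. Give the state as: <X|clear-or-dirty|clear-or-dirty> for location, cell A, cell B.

start: <A|dirty|dirty>
t=1 Right ⇒ <B|dirty|dirty>

<B|dirty|dirty>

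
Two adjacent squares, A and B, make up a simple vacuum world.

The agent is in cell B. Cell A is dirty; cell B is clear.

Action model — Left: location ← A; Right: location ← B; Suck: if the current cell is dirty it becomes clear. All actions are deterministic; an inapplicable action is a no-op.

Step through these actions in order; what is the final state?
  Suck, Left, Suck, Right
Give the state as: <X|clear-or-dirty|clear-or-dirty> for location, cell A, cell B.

<B|clear|clear>

1. Suck → <B|dirty|clear>
2. Left → <A|dirty|clear>
3. Suck → <A|clear|clear>
4. Right → <B|clear|clear>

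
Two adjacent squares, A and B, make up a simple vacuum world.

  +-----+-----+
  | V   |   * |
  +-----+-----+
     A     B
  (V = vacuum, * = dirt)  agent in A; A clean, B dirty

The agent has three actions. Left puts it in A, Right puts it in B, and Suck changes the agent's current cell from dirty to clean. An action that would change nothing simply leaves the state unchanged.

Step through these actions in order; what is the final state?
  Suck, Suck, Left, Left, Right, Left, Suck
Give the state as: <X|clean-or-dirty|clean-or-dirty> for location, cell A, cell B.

<A|clean|dirty>

1. Suck → <A|clean|dirty>
2. Suck → <A|clean|dirty>
3. Left → <A|clean|dirty>
4. Left → <A|clean|dirty>
5. Right → <B|clean|dirty>
6. Left → <A|clean|dirty>
7. Suck → <A|clean|dirty>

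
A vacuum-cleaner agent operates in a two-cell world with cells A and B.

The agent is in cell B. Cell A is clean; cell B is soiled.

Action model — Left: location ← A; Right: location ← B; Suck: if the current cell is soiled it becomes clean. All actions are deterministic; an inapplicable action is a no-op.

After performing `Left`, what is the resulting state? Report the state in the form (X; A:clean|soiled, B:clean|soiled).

start: (B; A:clean, B:soiled)
[1] after Left: (A; A:clean, B:soiled)

(A; A:clean, B:soiled)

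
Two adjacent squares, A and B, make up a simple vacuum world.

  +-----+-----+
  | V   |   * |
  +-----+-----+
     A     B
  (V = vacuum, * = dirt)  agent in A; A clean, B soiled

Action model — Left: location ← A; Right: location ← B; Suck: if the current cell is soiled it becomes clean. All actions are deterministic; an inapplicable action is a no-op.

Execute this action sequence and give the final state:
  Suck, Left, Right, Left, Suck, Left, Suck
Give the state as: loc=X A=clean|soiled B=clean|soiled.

step 1/7 (Suck): loc=A A=clean B=soiled
step 2/7 (Left): loc=A A=clean B=soiled
step 3/7 (Right): loc=B A=clean B=soiled
step 4/7 (Left): loc=A A=clean B=soiled
step 5/7 (Suck): loc=A A=clean B=soiled
step 6/7 (Left): loc=A A=clean B=soiled
step 7/7 (Suck): loc=A A=clean B=soiled

loc=A A=clean B=soiled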